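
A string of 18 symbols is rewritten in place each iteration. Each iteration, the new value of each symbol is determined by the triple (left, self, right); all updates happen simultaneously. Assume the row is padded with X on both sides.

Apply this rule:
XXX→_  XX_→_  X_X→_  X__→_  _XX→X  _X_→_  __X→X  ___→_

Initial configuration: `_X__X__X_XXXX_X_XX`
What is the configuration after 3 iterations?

___X__X__X______X_
__X__X__X______X__
_X__X__X______X__X

_X__X__X______X__X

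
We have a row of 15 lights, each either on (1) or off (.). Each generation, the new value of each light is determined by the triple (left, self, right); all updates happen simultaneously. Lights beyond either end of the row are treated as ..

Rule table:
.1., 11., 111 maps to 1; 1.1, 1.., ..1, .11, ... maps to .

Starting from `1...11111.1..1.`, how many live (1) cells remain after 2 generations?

6

generation 1: 1....1111.1..1.
generation 2: 1.....111.1..1.
count of 1: 6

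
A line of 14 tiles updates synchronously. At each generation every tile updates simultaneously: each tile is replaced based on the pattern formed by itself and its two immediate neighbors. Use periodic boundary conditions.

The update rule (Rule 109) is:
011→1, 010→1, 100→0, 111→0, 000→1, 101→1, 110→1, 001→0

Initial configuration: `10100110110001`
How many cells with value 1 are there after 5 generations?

7

generation 1: 11100111110101
generation 2: 00100100011111
generation 3: 00100101010001
generation 4: 00100111110101
generation 5: 00100100011111
count of 1: 7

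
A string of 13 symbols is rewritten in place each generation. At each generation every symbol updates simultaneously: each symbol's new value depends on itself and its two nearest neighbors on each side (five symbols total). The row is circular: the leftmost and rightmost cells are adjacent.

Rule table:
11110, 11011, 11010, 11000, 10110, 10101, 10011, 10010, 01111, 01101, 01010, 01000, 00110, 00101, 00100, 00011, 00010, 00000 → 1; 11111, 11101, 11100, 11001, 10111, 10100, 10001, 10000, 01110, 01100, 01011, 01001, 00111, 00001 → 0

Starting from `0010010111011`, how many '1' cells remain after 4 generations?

0110110000110
1111101001100
0101010011001
1111100110011
count of 1: 9

9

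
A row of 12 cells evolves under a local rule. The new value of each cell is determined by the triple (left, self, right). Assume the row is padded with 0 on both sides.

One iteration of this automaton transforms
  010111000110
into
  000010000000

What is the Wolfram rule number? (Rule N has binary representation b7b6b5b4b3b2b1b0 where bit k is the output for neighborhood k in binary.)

128

position 4: 111 → 1  (bit 7 = 1)
position 5: 110 → 0  (bit 6 = 0)
position 2: 101 → 0  (bit 5 = 0)
position 6: 100 → 0  (bit 4 = 0)
position 3: 011 → 0  (bit 3 = 0)
position 1: 010 → 0  (bit 2 = 0)
position 0: 001 → 0  (bit 1 = 0)
position 7: 000 → 0  (bit 0 = 0)
bits b7..b0 = 10000000 = 128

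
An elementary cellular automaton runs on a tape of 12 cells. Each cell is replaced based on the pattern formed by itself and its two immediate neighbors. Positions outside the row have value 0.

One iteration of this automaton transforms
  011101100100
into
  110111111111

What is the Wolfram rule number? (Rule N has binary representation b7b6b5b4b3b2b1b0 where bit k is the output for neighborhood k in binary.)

127

position 2: 111 → 0  (bit 7 = 0)
position 3: 110 → 1  (bit 6 = 1)
position 4: 101 → 1  (bit 5 = 1)
position 7: 100 → 1  (bit 4 = 1)
position 1: 011 → 1  (bit 3 = 1)
position 9: 010 → 1  (bit 2 = 1)
position 0: 001 → 1  (bit 1 = 1)
position 11: 000 → 1  (bit 0 = 1)
bits b7..b0 = 01111111 = 127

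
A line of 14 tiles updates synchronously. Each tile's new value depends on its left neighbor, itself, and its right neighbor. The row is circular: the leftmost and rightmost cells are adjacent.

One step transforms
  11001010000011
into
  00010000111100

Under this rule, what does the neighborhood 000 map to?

At position 8 the neighborhood is 000; the next row has 1 there.

1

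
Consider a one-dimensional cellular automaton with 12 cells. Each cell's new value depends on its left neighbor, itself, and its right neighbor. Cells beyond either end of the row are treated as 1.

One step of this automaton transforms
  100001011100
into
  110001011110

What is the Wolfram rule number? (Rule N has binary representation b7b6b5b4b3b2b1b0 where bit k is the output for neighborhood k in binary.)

position 8: 111 → 1  (bit 7 = 1)
position 0: 110 → 1  (bit 6 = 1)
position 6: 101 → 0  (bit 5 = 0)
position 1: 100 → 1  (bit 4 = 1)
position 7: 011 → 1  (bit 3 = 1)
position 5: 010 → 1  (bit 2 = 1)
position 4: 001 → 0  (bit 1 = 0)
position 2: 000 → 0  (bit 0 = 0)
bits b7..b0 = 11011100 = 220

220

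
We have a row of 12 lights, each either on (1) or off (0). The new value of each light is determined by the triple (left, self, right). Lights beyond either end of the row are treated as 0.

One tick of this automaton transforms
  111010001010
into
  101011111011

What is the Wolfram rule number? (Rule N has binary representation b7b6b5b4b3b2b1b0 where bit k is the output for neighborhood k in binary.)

95

position 1: 111 → 0  (bit 7 = 0)
position 2: 110 → 1  (bit 6 = 1)
position 3: 101 → 0  (bit 5 = 0)
position 5: 100 → 1  (bit 4 = 1)
position 0: 011 → 1  (bit 3 = 1)
position 4: 010 → 1  (bit 2 = 1)
position 7: 001 → 1  (bit 1 = 1)
position 6: 000 → 1  (bit 0 = 1)
bits b7..b0 = 01011111 = 95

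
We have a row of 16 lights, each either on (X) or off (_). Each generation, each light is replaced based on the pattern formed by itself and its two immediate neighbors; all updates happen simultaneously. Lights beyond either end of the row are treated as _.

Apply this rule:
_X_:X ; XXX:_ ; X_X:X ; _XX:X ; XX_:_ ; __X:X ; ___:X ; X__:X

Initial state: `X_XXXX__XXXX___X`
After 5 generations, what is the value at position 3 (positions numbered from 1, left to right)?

X

XXX___XXX___XXXX
X__XXXX__XXXX___
XXXX___XXX___XXX
X___XXXX__XXXX__
XXXXX___XXX___XX
position 3 holds X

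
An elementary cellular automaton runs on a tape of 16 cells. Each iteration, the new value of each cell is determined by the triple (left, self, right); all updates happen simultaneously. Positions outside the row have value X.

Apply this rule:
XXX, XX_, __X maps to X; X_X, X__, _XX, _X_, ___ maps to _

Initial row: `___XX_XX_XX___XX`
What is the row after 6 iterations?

__X_X__X__X__X_X
_X____X__X__X___
_____X__X__X___X
____X__X__X___X_
___X__X__X___X__
__X__X__X___X__X

__X__X__X___X__X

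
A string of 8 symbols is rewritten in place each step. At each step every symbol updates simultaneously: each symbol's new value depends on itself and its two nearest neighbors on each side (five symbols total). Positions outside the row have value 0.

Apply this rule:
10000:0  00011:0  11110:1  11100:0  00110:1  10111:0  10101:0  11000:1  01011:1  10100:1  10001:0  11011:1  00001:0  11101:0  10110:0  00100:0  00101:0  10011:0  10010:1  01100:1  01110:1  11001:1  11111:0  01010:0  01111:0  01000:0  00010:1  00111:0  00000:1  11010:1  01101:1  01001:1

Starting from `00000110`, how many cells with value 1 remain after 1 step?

11100111
count of 1: 6

6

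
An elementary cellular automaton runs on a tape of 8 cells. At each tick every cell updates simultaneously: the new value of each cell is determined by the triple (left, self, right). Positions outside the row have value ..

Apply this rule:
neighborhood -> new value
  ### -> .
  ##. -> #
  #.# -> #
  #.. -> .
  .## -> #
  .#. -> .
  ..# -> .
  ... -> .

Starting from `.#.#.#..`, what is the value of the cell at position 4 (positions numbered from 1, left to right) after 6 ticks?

..#.#...
...#....
........
........  (fixed point — unchanged through tick 6)
position 4 holds .

.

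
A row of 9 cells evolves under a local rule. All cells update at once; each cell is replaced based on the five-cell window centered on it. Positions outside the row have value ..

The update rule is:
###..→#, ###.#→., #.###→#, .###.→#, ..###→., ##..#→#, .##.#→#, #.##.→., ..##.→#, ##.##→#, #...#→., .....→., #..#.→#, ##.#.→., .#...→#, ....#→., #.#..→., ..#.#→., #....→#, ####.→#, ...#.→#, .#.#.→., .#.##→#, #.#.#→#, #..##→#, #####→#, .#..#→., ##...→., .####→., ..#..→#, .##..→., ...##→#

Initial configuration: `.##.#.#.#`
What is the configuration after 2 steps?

.#..#..##

###.#.#..
.#..#..##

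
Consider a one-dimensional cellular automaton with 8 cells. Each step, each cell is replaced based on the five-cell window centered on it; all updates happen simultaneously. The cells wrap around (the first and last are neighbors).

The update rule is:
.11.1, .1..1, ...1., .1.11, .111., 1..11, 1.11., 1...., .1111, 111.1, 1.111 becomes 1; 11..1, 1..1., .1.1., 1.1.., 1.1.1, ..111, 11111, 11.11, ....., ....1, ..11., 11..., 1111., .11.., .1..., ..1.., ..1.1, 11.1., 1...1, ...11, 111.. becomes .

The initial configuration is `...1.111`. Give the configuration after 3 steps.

..1.111.
.1.111..
1.111...

1.111...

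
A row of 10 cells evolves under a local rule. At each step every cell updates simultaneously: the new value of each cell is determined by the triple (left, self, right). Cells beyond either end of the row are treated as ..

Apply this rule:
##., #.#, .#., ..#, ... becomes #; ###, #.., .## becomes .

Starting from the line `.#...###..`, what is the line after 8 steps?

##.##..#.#
.##.#.####
#.####...#
##...#.###
.#.####..#
###...#.##
..#.####.#
####...###

####...###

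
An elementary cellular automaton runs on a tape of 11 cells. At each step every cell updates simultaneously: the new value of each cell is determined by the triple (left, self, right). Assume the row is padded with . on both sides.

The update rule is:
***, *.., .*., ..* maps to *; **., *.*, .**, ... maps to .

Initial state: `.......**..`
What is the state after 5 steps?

..*..**...*

step 1: ......*..*.
step 2: .....******
step 3: ....*.****.
step 4: ...**..**.*
step 5: ..*..**...*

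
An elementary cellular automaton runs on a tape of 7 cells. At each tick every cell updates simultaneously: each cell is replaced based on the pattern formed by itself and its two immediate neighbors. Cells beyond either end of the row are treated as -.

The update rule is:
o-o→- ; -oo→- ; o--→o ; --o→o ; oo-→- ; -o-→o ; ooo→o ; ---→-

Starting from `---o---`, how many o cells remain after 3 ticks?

--ooo--
-o-o-o-
oo-o-oo
count of o: 5

5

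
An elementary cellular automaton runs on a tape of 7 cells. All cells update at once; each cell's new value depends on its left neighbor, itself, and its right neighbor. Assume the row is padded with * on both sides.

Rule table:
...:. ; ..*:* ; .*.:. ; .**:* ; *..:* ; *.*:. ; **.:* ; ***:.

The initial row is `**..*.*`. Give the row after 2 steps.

.***..*
.*.****

.*.****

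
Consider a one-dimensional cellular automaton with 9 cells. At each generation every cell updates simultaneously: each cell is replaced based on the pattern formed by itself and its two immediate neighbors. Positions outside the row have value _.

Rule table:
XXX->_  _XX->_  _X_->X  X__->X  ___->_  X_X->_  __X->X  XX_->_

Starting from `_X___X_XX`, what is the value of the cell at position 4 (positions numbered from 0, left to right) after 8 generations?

X

generation 1: XXX_XX___
generation 2: ______X__
generation 3: _____XXX_
generation 4: ____X___X
generation 5: ___XXX_XX
generation 6: __X______
generation 7: _XXX_____
generation 8: X___X____
position 4 holds X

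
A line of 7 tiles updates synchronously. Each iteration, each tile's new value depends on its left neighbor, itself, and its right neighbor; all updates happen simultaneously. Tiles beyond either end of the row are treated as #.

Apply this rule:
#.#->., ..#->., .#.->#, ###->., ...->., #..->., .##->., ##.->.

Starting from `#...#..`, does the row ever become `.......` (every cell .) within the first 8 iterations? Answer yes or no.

no

....#..
....#..  (fixed point — unchanged through iteration 8)
iteration 8 is ....#.., still not uniform .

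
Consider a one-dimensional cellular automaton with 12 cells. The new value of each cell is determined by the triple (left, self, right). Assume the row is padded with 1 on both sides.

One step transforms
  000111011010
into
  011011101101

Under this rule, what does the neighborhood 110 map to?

1

At position 5 the neighborhood is 110; the next row has 1 there.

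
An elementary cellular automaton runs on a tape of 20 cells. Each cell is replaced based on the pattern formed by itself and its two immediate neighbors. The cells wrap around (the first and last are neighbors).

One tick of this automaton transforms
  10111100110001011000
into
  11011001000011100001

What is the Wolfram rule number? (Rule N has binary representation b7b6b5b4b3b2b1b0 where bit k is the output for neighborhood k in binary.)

position 3: 111 → 1  (bit 7 = 1)
position 5: 110 → 0  (bit 6 = 0)
position 1: 101 → 1  (bit 5 = 1)
position 6: 100 → 0  (bit 4 = 0)
position 2: 011 → 0  (bit 3 = 0)
position 0: 010 → 1  (bit 2 = 1)
position 7: 001 → 1  (bit 1 = 1)
position 11: 000 → 0  (bit 0 = 0)
bits b7..b0 = 10100110 = 166

166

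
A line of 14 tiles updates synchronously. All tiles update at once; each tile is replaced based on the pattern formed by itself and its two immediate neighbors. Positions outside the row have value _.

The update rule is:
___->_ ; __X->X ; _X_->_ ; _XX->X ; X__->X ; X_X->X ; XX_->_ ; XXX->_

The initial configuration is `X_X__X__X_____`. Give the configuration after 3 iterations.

_XX_XX_X_X_X__

iteration 1: _X_XX_XX_X____
iteration 2: X_XX_XX_X_X___
iteration 3: _XX_XX_X_X_X__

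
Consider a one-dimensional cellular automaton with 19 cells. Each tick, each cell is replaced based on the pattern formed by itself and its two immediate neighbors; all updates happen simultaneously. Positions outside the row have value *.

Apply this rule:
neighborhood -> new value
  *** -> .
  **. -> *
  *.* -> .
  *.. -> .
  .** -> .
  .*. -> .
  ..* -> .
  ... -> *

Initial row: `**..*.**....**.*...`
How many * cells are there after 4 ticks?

5

tick 1: .*.....*.**..*...*.
tick 2: ...***....*....*...
tick 3: .*...*.**...**...*.
tick 4: ...*....*.*..*.*...
count of *: 5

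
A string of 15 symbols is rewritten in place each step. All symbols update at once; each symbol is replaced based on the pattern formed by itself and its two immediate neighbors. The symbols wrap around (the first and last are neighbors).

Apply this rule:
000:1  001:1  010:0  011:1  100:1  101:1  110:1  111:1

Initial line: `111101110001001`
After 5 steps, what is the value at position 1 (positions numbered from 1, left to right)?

1

111111111110111
111111111111111
111111111111111  (fixed point — unchanged through step 5)
position 1 holds 1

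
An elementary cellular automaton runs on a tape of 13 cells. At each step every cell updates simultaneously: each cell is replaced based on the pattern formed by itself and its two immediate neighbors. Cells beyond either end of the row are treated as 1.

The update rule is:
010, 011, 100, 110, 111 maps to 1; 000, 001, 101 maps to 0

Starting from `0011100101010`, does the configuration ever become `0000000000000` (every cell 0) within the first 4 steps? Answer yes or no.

no

1011110101010
1011110101010  (fixed point — unchanged through step 4)
step 4 is 1011110101010, still not uniform 0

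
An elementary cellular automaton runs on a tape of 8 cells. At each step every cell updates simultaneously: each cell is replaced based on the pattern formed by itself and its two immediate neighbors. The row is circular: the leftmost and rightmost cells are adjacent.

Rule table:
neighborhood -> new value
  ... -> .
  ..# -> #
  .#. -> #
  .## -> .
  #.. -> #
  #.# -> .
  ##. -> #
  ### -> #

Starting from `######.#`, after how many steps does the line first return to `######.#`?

step 1: ######..
step 2: .#######
step 3: ..######
step 4: ##.#####
step 5: ##..####
step 6: ####.###
step 7: ####..##
step 8: ######.#

8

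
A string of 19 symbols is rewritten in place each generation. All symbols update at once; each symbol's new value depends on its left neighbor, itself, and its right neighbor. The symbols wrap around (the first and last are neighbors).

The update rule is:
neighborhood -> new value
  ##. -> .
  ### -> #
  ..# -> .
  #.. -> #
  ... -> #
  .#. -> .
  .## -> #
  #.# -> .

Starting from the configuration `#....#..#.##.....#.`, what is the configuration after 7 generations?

###.##...#.######.#

generation 1: .###..#...#.####...
generation 2: .##.#..##...###.###
generation 3: .#...#.#.##.##..##.
generation 4: ..##.....#..#.#.#.#
generation 5: #.#.####..#........
generation 6: ....###.#..#######.
generation 7: ###.##...#.######.#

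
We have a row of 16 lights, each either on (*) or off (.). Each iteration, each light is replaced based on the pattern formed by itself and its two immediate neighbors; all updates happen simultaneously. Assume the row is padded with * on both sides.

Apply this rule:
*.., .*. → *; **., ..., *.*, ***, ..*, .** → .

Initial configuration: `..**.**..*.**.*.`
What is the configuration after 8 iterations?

*......*.*....*.
.*.....*.**...*.
.**....*...*..*.
...*...**..**.*.
*..**....*....*.
.*...*...**...*.
.**..**....*..*.
...*...*...**.*.

...*...*...**.*.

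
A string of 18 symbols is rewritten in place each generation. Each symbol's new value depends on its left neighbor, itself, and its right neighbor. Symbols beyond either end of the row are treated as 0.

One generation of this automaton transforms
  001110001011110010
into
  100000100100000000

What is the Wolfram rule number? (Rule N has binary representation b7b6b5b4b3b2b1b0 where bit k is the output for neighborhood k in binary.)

33

position 3: 111 → 0  (bit 7 = 0)
position 4: 110 → 0  (bit 6 = 0)
position 9: 101 → 1  (bit 5 = 1)
position 5: 100 → 0  (bit 4 = 0)
position 2: 011 → 0  (bit 3 = 0)
position 8: 010 → 0  (bit 2 = 0)
position 1: 001 → 0  (bit 1 = 0)
position 0: 000 → 1  (bit 0 = 1)
bits b7..b0 = 00100001 = 33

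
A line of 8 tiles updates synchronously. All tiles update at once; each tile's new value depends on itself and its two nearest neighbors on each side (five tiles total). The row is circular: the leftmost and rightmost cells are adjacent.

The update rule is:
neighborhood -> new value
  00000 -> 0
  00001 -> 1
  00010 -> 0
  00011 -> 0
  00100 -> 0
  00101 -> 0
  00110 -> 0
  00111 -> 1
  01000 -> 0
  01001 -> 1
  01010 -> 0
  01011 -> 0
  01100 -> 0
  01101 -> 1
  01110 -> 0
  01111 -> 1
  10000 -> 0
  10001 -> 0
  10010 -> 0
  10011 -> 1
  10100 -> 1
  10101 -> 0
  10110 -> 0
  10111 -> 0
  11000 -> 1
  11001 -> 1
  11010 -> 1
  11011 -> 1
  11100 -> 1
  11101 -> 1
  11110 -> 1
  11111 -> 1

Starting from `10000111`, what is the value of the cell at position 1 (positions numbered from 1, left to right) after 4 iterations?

11010111
11100011
11110011
11111111
position 1 holds 1

1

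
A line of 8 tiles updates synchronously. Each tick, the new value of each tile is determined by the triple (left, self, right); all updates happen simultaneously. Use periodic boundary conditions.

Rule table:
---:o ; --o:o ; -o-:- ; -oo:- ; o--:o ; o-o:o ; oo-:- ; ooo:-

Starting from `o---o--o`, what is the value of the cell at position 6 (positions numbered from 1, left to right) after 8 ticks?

tick 1: -ooo-oo-
tick 2: o---o--o  (repeats tick 0; period 2)
tick 8: o---o--o
position 6 holds -

-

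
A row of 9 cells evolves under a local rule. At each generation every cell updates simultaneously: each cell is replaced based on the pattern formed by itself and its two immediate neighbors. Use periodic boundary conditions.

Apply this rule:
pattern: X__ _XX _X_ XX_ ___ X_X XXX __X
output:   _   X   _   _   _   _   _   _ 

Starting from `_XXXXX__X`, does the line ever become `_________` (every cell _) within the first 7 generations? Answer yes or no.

yes

_X_______
_________
all cells are _ at generation 2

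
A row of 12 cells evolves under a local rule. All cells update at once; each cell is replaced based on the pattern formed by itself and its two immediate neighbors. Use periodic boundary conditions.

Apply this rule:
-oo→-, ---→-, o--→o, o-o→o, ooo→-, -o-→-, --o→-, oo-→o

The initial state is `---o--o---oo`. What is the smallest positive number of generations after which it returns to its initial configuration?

o---o--o---o
oo---o--o---
-oo---o--o--
--oo---o--o-
---oo---o--o
o---oo---o--
-o---oo---o-
--o---oo---o
o--o---oo---
-o--o---oo--
--o--o---oo-
---o--o---oo

12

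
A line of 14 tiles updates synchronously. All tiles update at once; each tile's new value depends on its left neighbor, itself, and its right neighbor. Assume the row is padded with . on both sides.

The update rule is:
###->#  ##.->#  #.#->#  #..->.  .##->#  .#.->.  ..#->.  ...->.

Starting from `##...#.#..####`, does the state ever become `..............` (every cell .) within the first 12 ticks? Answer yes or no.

no

tick 1: ##....#...####
tick 2: ##........####
tick 3: ##........####  (fixed point — unchanged through tick 12)
tick 12 is ##........####, still not uniform .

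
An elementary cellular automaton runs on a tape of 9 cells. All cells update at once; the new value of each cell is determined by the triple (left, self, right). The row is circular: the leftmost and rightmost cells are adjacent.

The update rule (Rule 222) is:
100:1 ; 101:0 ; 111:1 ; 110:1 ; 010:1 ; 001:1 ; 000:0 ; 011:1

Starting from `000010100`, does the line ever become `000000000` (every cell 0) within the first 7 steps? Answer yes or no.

no

000110110
001110111
111110111
111110111  (fixed point — unchanged through step 7)
step 7 is 111110111, still not uniform 0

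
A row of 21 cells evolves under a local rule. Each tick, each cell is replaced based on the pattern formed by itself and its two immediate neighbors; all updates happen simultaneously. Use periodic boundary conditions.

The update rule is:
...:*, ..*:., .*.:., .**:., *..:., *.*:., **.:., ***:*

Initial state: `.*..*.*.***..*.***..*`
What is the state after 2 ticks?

********...****...***

tick 1: .........*......*....
tick 2: ********...****...***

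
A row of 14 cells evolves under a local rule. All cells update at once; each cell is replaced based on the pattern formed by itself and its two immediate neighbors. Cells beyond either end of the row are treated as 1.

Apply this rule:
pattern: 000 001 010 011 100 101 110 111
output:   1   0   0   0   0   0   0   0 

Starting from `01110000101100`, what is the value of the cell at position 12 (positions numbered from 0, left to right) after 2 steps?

00000110000000
01110000111110
position 12 holds 1

1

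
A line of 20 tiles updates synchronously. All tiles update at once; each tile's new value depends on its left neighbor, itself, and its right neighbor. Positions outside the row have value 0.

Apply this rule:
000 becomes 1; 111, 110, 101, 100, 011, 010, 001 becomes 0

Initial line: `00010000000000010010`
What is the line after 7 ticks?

11000111111111000000

11000111111111000000
00010000000000011111
11000111111111000000  (repeats tick 1; period 2)
tick 7: 11000111111111000000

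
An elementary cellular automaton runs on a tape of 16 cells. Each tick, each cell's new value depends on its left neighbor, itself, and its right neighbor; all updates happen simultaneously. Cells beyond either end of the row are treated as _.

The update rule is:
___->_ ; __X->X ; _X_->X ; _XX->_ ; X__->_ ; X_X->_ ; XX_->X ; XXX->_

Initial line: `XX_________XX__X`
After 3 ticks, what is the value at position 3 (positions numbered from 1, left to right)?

_

_X________X_X_XX
XX_______XX_X__X
_X______X_X_X_XX
position 3 holds _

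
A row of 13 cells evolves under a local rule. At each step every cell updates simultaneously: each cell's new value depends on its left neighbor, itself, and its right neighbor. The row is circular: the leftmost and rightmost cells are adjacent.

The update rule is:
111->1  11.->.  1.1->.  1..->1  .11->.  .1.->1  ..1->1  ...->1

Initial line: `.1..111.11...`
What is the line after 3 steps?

1111.1....111
111..11111.11
11.11.111...1

11.11.111...1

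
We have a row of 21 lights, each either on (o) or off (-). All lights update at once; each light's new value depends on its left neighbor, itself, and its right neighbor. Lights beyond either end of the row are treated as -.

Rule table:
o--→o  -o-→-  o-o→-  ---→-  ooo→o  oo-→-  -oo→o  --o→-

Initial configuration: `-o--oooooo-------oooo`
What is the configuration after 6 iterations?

--o-ooooo-o------ooo-
----oooo---o-----oo-o
----ooo-o---o----o---
----oo---o---o----o--
----o-o---o---o----o-
-------o---o---o----o

-------o---o---o----o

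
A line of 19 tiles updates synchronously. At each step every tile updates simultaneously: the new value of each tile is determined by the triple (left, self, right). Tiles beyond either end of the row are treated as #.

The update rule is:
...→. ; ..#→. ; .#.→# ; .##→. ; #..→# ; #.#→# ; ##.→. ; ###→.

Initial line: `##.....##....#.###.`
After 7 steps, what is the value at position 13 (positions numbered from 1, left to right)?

..#......#...##...#
#.##.....##....#...
.#..#......#...##..
###.##.....##....#.
...#..#......#...##
#..##.##.....##....
.#...#..#......#...
position 13 holds .

.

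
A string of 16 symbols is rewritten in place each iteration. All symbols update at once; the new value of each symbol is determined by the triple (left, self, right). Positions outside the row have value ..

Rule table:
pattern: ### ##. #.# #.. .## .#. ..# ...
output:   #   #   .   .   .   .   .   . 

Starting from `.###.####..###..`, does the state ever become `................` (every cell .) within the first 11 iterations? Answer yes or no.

yes

iteration 1: ..##..###...##..
iteration 2: ...#...##....#..
iteration 3: ........#.......
iteration 4: ................
all cells are . at iteration 4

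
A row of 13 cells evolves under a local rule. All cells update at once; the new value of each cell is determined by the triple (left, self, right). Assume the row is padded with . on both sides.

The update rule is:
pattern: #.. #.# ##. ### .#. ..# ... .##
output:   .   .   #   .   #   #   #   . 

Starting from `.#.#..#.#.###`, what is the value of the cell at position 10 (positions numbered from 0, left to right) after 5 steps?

##.#.##.#...#
.#.#..#.#.###  (repeats step 0; period 2)
step 5: ##.#.##.#...#
position 10 holds .

.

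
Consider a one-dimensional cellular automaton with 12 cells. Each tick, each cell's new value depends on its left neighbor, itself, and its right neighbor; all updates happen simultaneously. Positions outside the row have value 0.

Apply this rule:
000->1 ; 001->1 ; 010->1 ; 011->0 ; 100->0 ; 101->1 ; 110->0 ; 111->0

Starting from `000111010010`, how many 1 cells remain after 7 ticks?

111000110110
000011001000
111100011011
000001100100
111110001101
000000110011
111111000100
count of 1: 7

7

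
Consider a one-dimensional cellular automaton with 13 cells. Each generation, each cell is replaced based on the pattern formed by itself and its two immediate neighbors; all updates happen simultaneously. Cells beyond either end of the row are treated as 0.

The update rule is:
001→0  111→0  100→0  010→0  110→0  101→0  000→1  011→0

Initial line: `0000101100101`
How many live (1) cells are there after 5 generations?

3

1110000000000
0000111111111
1110000000000  (repeats generation 1; period 2)
generation 5: 1110000000000
count of 1: 3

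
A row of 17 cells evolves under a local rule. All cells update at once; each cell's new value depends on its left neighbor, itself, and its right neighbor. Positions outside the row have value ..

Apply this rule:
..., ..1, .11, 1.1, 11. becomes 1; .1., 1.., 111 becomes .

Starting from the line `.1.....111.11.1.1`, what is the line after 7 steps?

1..11111.11111.1.
..11...111...11..
1111.111.1.1111.1
1..111.11.11..11.
..11.1111111.111.
111111.....111.1.
1....1.11111.11..

1....1.11111.11..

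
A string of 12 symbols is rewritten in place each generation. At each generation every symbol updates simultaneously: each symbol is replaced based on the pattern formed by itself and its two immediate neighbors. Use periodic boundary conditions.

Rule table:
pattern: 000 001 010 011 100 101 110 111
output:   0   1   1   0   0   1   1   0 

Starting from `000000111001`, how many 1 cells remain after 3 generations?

000001001011
000011011101
000101100111
count of 1: 6

6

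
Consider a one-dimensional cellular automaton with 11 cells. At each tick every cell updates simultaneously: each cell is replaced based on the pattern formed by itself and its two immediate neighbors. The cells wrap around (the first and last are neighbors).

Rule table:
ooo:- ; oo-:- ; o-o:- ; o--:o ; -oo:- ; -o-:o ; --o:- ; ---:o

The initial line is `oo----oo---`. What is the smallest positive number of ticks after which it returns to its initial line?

tick 1: --ooo---oo-
tick 2: o----oo---o
tick 3: -ooo---oo--
tick 4: ----oo---oo
tick 5: ooo---oo---
tick 6: ---oo---oo-
tick 7: oo---oo---o
tick 8: --oo---oo--
tick 9: o---oo---oo
tick 10: -oo---oo---
tick 11: ---oo---ooo
tick 12: oo---oo----
tick 13: --oo---ooo-
tick 14: o---oo----o
tick 15: -oo---ooo--
tick 16: ---oo----oo
tick 17: oo---ooo---
tick 18: --oo----oo-
tick 19: o---ooo---o
tick 20: -oo----oo--
tick 21: ---ooo---oo
tick 22: oo----oo---

22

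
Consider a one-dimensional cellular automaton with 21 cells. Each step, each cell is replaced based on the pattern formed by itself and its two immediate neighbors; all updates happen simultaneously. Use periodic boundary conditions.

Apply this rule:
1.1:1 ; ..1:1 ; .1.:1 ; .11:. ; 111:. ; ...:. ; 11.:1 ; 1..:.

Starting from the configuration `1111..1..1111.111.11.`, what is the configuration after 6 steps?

1.....1.11....111111.

...1.11.1...11..11.11
..111.111..1.1.1.11.1
.1..11..1.1111111.111
11.1.1.111......11..1
.111111..1.....1.1.1.
1.....1.11....111111.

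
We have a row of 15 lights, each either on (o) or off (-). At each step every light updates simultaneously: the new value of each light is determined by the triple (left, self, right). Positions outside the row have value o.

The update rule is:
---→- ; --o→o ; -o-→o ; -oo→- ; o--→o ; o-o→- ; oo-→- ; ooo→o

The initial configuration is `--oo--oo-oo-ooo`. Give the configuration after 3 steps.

oo--oo-------oo
o-oo--o-----o-o
----oooo---oo--

----oooo---oo--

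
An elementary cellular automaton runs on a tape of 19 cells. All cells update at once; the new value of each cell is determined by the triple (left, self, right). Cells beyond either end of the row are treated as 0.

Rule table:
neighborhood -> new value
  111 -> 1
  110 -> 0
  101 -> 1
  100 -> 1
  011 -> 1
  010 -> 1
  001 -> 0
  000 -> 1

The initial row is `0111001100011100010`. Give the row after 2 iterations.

0101111110110110110

0110101011011011011
0101111110110110110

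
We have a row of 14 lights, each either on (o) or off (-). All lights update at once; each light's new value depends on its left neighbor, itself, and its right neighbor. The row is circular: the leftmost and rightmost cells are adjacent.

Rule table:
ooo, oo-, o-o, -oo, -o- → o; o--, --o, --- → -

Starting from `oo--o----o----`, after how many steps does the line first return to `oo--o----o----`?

step 1: oo--o----o----

1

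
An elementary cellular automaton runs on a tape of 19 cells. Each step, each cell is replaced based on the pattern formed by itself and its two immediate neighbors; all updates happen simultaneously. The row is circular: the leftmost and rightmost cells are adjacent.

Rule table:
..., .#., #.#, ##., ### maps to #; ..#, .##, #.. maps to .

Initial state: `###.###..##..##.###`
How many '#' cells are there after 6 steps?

####.##...#...##.##
#####.#.#.#.#..##.#
#############...##.
.############.#..##
#.#############...#
##.############.#..
count of #: 15

15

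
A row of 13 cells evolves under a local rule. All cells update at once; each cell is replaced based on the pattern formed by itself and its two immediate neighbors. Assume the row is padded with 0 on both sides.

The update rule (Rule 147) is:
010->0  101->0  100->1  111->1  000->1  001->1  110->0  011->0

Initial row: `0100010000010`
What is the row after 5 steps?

1011101111101
0001000111000
1110111010111
0100010000010  (repeats step 0; period 4)
step 5: 1011101111101

1011101111101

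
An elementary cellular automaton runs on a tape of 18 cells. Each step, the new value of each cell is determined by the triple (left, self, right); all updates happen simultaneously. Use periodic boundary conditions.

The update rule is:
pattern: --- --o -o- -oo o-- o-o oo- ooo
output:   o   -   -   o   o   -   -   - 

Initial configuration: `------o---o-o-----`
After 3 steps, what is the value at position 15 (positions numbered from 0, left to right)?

ooooo--oo----ooooo
-----o-o-ooo-o----
oooo-----o----oooo
position 15 holds o

o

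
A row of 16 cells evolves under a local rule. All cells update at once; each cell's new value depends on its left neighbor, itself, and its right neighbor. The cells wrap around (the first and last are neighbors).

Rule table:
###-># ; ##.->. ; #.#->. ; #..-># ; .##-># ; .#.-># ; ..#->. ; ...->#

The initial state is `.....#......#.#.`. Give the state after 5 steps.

####.######.#.##
###..#####..#.##
##.#.####.#.#.##
#..#.###..#.#.##
.#.#.##.#.#.#.##

.#.#.##.#.#.#.##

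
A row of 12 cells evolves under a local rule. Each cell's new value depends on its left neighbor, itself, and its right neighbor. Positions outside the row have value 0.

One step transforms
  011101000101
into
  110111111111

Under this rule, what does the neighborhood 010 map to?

1

At position 5 the neighborhood is 010; the next row has 1 there.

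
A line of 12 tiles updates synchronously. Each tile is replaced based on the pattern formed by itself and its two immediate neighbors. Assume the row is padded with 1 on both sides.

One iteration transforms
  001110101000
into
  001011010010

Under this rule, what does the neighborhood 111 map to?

0

At position 3 the neighborhood is 111; the next row has 0 there.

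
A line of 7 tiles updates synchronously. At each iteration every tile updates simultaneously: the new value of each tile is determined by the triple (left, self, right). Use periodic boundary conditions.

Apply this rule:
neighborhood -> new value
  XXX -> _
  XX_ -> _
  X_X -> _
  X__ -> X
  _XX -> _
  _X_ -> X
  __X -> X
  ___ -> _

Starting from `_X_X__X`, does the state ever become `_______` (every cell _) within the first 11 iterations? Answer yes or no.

iteration 1: _X_XXXX
iteration 2: _X_____
iteration 3: XXX____
iteration 4: ___X__X
iteration 5: X_XXXXX
iteration 6: _______
all cells are _ at iteration 6

yes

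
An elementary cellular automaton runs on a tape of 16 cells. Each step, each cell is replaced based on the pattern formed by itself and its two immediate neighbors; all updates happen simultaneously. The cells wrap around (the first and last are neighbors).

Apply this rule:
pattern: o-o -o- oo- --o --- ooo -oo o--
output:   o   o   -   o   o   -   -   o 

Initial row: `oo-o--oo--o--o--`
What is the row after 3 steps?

--oooo--oooooooo

--oooo--oooooooo
oo----oo--------
--oooo--oooooooo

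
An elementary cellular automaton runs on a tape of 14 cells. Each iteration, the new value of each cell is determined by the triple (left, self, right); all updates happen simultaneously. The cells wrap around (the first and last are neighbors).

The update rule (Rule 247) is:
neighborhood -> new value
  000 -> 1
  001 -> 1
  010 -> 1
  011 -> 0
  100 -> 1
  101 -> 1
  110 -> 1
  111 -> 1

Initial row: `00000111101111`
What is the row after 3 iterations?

11111110111101

iteration 1: 11111011110111
iteration 2: 11111101111011
iteration 3: 11111110111101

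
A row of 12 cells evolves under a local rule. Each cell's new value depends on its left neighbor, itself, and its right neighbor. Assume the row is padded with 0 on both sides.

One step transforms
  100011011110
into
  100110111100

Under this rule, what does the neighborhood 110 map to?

At position 5 the neighborhood is 110; the next row has 0 there.

0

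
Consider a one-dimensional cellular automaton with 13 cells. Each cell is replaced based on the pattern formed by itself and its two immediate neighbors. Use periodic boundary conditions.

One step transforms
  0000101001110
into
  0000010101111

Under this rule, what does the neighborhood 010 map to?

At position 4 the neighborhood is 010; the next row has 0 there.

0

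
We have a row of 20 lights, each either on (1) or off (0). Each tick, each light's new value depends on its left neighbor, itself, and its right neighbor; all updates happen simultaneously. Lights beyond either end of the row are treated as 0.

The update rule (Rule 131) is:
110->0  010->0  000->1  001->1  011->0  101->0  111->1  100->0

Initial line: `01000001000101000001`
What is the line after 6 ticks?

01000001001011000001

10011110011000011110
00101100100011101100
11000001001101000001
00011110010000011110
11101100100111101100
01000001001011000001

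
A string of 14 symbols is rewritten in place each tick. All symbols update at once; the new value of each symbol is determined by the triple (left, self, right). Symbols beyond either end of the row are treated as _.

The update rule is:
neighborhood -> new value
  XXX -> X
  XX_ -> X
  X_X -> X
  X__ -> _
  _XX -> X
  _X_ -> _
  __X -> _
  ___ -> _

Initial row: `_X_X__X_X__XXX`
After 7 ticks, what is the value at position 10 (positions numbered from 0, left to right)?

_

tick 1: __X____X___XXX
tick 2: ___________XXX
tick 3: ___________XXX  (fixed point — unchanged through tick 7)
position 10 holds _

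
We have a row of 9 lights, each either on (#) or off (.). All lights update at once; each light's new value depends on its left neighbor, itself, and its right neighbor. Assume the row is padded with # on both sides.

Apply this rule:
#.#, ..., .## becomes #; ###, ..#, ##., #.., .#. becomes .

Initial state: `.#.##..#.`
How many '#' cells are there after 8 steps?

#.##....#
.##..##.#
##...#.##
...#..##.
.#....#.#
#..##..##
...#...#.
.#...#..#
count of #: 3

3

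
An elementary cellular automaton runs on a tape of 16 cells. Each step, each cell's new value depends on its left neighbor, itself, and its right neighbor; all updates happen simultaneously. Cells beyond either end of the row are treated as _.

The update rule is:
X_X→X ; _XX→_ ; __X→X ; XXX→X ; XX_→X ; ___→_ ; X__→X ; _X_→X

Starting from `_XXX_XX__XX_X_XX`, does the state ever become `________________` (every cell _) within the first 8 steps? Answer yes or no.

no

step 1: X_XXX_XXX_XXXX_X
step 2: XX_XXX_XXX_XXXXX
step 3: _XX_XXX_XXX_XXXX
step 4: X_XX_XXX_XXX_XXX
step 5: XX_XX_XXX_XXX_XX
step 6: _XX_XX_XXX_XXX_X
step 7: X_XX_XX_XXX_XXXX
step 8: XX_XX_XX_XXX_XXX
step 8 is XX_XX_XX_XXX_XXX, still not uniform _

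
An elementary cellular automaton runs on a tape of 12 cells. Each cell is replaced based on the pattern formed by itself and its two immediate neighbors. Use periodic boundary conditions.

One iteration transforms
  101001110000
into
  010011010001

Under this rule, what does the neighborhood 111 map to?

At position 6 the neighborhood is 111; the next row has 0 there.

0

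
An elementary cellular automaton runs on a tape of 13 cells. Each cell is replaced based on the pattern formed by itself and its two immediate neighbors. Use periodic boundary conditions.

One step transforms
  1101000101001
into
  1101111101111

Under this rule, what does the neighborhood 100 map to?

At position 4 the neighborhood is 100; the next row has 1 there.

1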